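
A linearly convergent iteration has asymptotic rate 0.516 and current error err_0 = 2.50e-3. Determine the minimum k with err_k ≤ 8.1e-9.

20

After k steps, err_k ≈ 2.50e-3·0.516^k.
Need 0.516^k ≤ 8.1e-9/2.50e-3 = 3.24e-06.
k ≥ ln(3.24e-06)/ln(0.516) = -12.6399/-0.66165 = 19.104.
Smallest integer k = 20.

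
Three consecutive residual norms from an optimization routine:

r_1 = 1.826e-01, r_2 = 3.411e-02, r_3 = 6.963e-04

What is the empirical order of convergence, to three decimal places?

2.320

p ≈ ln(r_3/r_2) / ln(r_2/r_1)
  = ln(6.963e-04/3.411e-02) / ln(3.411e-02/1.826e-01)
  = ln(0.0204134) / ln(0.186802)
  = -3.891564 / -1.677706 ≈ 2.319574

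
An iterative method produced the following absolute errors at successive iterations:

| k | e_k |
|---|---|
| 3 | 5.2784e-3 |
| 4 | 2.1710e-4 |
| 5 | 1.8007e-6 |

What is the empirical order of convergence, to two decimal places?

1.50

p ≈ ln(e_5/e_4) / ln(e_4/e_3)
  = ln(1.8007e-6/2.1710e-4) / ln(2.1710e-4/5.2784e-3)
  = ln(0.00829433) / ln(0.0411299)
  = -4.79218 / -3.19102 ≈ 1.50177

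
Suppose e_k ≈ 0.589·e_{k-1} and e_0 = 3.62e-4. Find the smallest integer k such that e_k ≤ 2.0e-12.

36

After k steps, e_k ≈ 3.62e-4·0.589^k.
Need 0.589^k ≤ 2.0e-12/3.62e-4 = 5.52486e-09.
k ≥ ln(5.52486e-09)/ln(0.589) = -19.0140/-0.52933 = 35.921.
Smallest integer k = 36.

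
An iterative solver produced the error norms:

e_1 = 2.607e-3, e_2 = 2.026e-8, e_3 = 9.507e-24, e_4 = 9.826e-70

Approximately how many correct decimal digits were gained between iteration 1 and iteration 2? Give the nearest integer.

5

Digits gained ≈ log₁₀(e_1/e_2) = log₁₀(2.607e-3/2.026e-8) = log₁₀(128677) ≈ 5.110.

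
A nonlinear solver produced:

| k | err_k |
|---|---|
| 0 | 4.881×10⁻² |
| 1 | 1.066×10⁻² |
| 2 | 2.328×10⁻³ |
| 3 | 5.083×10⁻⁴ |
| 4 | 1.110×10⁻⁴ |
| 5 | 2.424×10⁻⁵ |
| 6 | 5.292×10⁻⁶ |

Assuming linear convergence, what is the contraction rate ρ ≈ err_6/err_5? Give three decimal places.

0.218

ρ ≈ err_6/err_5 = 5.292×10⁻⁶/2.424×10⁻⁵ = 0.21832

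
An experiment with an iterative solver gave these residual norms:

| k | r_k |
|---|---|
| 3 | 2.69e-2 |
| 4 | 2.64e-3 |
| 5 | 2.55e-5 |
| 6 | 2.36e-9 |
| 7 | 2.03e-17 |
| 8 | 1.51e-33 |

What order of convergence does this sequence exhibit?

Consecutive ratios: r_8/r_7 = 1.51e-33/2.03e-17 = 7.43842e-17, r_7/r_6 = 2.03e-17/2.36e-9 = 8.60169e-09.
p ≈ ln(7.43842e-17)/ln(8.60169e-09) = -37.1373/-18.5713 ≈ 2.00.
So the convergence is quadratic (order 2).

2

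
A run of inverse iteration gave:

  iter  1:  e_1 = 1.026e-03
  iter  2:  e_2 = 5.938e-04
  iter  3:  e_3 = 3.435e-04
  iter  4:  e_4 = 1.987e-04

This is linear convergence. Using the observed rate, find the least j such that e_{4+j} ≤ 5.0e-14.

Rate ρ ≈ e_4/e_3 = 1.987e-04/3.435e-04 = 0.5785.
After j more steps, e_{4+j} ≈ 1.987e-04·ρ^j; need ρ^j ≤ 5.0e-14/1.987e-04 = 2.51636e-10.
j ≥ ln(2.51636e-10)/ln(0.5785) = -22.1030/-0.54732 = 40.384.
So 41 more iterations are needed.

41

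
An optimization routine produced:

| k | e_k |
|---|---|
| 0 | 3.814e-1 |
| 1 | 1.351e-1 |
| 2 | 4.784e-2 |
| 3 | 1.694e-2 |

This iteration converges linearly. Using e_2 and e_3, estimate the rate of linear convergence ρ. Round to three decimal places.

ρ ≈ e_3/e_2 = 1.694e-2/4.784e-2 = 0.35410

0.354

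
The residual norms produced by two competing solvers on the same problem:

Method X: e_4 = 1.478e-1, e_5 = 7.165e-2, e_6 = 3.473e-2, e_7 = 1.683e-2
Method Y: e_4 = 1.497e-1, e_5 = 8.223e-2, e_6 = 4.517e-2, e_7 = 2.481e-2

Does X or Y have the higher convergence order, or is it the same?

same

Method X: p ≈ ln(1.683e-2/3.473e-2)/ln(3.473e-2/7.165e-2) ≈ 1.00.
Method Y: p ≈ ln(2.481e-2/4.517e-2)/ln(4.517e-2/8.223e-2) ≈ 1.00.
Both orders ≈ 1.0 — effectively the same.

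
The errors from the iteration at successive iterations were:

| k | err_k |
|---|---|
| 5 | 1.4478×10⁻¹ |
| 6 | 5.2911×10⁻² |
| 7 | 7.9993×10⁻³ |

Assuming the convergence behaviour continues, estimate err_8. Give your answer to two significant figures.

First estimate the order: p ≈ ln(err_7/err_6) / ln(err_6/err_5) = ln(7.9993×10⁻³/5.2911×10⁻²)/ln(5.2911×10⁻²/1.4478×10⁻¹) = ln(0.151184)/ln(0.365458) ≈ 1.8769.
Then err_8 ≈ err_7·(err_7/err_6)^p = 7.9993×10⁻³·(0.151184)^1.8769 = 7.9993×10⁻³·0.0288413 ≈ 0.0002307.

2.3e-4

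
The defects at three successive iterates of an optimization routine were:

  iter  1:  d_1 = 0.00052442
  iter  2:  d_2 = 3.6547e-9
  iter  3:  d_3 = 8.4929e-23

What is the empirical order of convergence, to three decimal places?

2.644

p ≈ ln(d_3/d_2) / ln(d_2/d_1)
  = ln(8.4929e-23/3.6547e-9) / ln(3.6547e-9/0.00052442)
  = ln(2.32383e-14) / ln(6.96903e-06)
  = -31.392975 / -11.874035 ≈ 2.643834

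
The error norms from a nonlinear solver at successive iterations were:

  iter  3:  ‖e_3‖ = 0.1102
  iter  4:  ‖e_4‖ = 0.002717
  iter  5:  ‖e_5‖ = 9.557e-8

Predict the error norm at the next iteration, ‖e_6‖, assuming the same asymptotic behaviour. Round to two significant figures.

4.4e-20

First estimate the order: p ≈ ln(‖e_5‖/‖e_4‖) / ln(‖e_4‖/‖e_3‖) = ln(9.557e-8/0.002717)/ln(0.002717/0.1102) = ln(3.51748e-05)/ln(0.0246552) ≈ 2.7696.
Then ‖e_6‖ ≈ ‖e_5‖·(‖e_5‖/‖e_4‖)^p = 9.557e-8·(3.51748e-05)^2.7696 = 9.557e-8·4.62214e-13 ≈ 4.417e-20.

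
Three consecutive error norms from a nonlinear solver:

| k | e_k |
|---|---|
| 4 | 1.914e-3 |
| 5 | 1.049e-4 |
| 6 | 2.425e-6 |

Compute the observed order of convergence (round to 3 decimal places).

p ≈ ln(e_6/e_5) / ln(e_5/e_4)
  = ln(2.425e-6/1.049e-4) / ln(1.049e-4/1.914e-3)
  = ln(0.0231173) / ln(0.0548067)
  = -3.767174 / -2.903943 ≈ 1.297262

1.297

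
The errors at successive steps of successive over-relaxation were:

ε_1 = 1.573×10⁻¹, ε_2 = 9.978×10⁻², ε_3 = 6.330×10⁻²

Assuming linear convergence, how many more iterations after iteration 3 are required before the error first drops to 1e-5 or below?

20

Rate ρ ≈ ε_3/ε_2 = 6.330×10⁻²/9.978×10⁻² = 0.6344.
After j more steps, ε_{3+j} ≈ 6.330×10⁻²·ρ^j; need ρ^j ≤ 1e-5/6.330×10⁻² = 0.000157978.
j ≥ ln(0.000157978)/ln(0.6344) = -8.7531/-0.45508 = 19.234.
So 20 more iterations are needed.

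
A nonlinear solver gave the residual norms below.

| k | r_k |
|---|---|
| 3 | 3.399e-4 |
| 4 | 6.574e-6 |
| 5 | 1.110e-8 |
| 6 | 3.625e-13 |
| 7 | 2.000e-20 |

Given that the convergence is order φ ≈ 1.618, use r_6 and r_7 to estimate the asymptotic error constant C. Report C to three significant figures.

2.69

C ≈ r_7 / r_6^1.618
  = 2.000e-20 / (3.625e-13)^1.618
  = 2.000e-20 / 7.42951e-21 ≈ 2.692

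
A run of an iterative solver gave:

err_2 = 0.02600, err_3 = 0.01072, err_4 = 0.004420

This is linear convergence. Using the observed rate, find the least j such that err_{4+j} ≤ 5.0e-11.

Rate ρ ≈ err_4/err_3 = 0.004420/0.01072 = 0.4123.
After j more steps, err_{4+j} ≈ 0.004420·ρ^j; need ρ^j ≤ 5.0e-11/0.004420 = 1.13122e-08.
j ≥ ln(1.13122e-08)/ln(0.4123) = -18.2974/-0.88600 = 20.652.
So 21 more iterations are needed.

21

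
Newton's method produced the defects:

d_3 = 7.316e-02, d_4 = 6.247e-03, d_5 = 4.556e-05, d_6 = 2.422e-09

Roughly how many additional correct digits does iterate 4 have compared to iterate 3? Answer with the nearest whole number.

1

Digits gained ≈ log₁₀(d_3/d_4) = log₁₀(7.316e-02/6.247e-03) = log₁₀(11.7112) ≈ 1.069.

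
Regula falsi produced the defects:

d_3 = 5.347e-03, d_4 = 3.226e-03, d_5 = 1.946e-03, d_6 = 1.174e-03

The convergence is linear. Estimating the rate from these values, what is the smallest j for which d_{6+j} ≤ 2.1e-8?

Rate ρ ≈ d_6/d_5 = 1.174e-03/1.946e-03 = 0.6033.
After j more steps, d_{6+j} ≈ 1.174e-03·ρ^j; need ρ^j ≤ 2.1e-8/1.174e-03 = 1.78876e-05.
j ≥ ln(1.78876e-05)/ln(0.6033) = -10.9314/-0.50534 = 21.632.
So 22 more iterations are needed.

22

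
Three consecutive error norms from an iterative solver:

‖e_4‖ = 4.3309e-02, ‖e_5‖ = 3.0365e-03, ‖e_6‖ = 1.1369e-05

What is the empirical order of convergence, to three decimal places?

2.102

p ≈ ln(‖e_6‖/‖e_5‖) / ln(‖e_5‖/‖e_4‖)
  = ln(1.1369e-05/3.0365e-03) / ln(3.0365e-03/4.3309e-02)
  = ln(0.00374411) / ln(0.0701124)
  = -5.587571 / -2.657656 ≈ 2.102443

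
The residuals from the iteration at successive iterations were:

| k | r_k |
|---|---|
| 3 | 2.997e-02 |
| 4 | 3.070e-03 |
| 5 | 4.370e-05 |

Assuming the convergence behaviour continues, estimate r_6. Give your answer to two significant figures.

1.6e-8

First estimate the order: p ≈ ln(r_5/r_4) / ln(r_4/r_3) = ln(4.370e-05/3.070e-03)/ln(3.070e-03/2.997e-02) = ln(0.0142345)/ln(0.102436) ≈ 1.8662.
Then r_6 ≈ r_5·(r_5/r_4)^p = 4.370e-05·(0.0142345)^1.8662 = 4.370e-05·0.000357905 ≈ 1.564e-08.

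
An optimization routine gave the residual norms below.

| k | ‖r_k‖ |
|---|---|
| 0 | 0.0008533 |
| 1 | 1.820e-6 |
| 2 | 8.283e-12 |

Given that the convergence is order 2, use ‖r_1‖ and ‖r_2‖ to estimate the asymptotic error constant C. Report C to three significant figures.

C ≈ ‖r_2‖ / ‖r_1‖^2
  = 8.283e-12 / (1.820e-6)^2
  = 8.283e-12 / 3.3124e-12 ≈ 2.5006

2.50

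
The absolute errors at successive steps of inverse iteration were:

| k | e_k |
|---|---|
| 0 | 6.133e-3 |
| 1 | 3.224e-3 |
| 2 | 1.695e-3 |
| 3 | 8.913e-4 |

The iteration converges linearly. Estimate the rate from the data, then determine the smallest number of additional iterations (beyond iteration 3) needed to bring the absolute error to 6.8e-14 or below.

37

Rate ρ ≈ e_3/e_2 = 8.913e-4/1.695e-3 = 0.5258.
After j more steps, e_{3+j} ≈ 8.913e-4·ρ^j; need ρ^j ≤ 6.8e-14/8.913e-4 = 7.62931e-11.
j ≥ ln(7.62931e-11)/ln(0.5258) = -23.2964/-0.64283 = 36.240.
So 37 more iterations are needed.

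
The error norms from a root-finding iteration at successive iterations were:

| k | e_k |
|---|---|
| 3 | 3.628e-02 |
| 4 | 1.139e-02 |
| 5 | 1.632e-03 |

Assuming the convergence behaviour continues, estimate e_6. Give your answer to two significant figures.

6.3e-5

First estimate the order: p ≈ ln(e_5/e_4) / ln(e_4/e_3) = ln(1.632e-03/1.139e-02)/ln(1.139e-02/3.628e-02) = ln(0.143284)/ln(0.313947) ≈ 1.6771.
Then e_6 ≈ e_5·(e_5/e_4)^p = 1.632e-03·(0.143284)^1.6771 = 1.632e-03·0.0384467 ≈ 6.275e-05.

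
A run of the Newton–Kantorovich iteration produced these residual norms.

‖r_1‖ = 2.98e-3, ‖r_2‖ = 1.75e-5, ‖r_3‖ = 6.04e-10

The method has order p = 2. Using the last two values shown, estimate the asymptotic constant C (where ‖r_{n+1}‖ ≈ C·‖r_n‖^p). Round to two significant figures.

2.0

C ≈ ‖r_3‖ / ‖r_2‖^2
  = 6.04e-10 / (1.75e-5)^2
  = 6.04e-10 / 3.0625e-10 ≈ 1.9722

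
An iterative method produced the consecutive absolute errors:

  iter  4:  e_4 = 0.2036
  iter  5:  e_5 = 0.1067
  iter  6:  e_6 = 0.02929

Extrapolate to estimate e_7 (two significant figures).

First estimate the order: p ≈ ln(e_6/e_5) / ln(e_5/e_4) = ln(0.02929/0.1067)/ln(0.1067/0.2036) = ln(0.274508)/ln(0.524067) ≈ 2.0008.
Then e_7 ≈ e_6·(e_6/e_5)^p = 0.02929·(0.274508)^2.0008 = 0.02929·0.0752767 ≈ 0.002205.

2.2e-3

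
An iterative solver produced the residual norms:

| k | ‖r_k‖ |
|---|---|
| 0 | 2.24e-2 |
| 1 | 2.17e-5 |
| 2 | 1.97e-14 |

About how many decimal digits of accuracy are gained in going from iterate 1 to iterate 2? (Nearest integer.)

9

Digits gained ≈ log₁₀(‖r_1‖/‖r_2‖) = log₁₀(2.17e-5/1.97e-14) = log₁₀(1.10152e+09) ≈ 9.042.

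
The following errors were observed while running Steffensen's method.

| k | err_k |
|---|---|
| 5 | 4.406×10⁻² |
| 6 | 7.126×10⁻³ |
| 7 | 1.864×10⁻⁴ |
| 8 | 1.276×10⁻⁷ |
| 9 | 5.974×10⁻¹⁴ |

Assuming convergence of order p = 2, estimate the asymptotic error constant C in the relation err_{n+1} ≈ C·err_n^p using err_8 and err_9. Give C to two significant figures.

C ≈ err_9 / err_8^2
  = 5.974×10⁻¹⁴ / (1.276×10⁻⁷)^2
  = 5.974×10⁻¹⁴ / 1.62818e-14 ≈ 3.6691

3.7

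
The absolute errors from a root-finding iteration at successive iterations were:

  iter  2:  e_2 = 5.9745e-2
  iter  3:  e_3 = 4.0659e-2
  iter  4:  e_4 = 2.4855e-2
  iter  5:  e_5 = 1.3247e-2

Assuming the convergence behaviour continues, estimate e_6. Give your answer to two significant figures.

First estimate the order: p ≈ ln(e_5/e_4) / ln(e_4/e_3) = ln(1.3247e-2/2.4855e-2)/ln(2.4855e-2/4.0659e-2) = ln(0.532971)/ln(0.611304) ≈ 1.2786.
Then e_6 ≈ e_5·(e_5/e_4)^p = 1.3247e-2·(0.532971)^1.2786 = 1.3247e-2·0.447263 ≈ 0.005925.

5.9e-3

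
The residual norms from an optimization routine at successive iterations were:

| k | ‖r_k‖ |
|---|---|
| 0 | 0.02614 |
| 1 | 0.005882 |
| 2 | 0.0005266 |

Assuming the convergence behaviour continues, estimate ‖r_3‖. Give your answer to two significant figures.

1.1e-5

First estimate the order: p ≈ ln(‖r_2‖/‖r_1‖) / ln(‖r_1‖/‖r_0‖) = ln(0.0005266/0.005882)/ln(0.005882/0.02614) = ln(0.0895274)/ln(0.225019) ≈ 1.6179.
Then ‖r_3‖ ≈ ‖r_2‖·(‖r_2‖/‖r_1‖)^p = 0.0005266·(0.0895274)^1.6179 = 0.0005266·0.0201544 ≈ 1.061e-05.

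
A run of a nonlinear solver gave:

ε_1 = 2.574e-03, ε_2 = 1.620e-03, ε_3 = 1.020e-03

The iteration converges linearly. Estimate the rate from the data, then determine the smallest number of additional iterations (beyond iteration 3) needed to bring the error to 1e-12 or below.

45

Rate ρ ≈ ε_3/ε_2 = 1.020e-03/1.620e-03 = 0.6296.
After j more steps, ε_{3+j} ≈ 1.020e-03·ρ^j; need ρ^j ≤ 1e-12/1.020e-03 = 9.80392e-10.
j ≥ ln(9.80392e-10)/ln(0.6296) = -20.7431/-0.46267 = 44.833.
So 45 more iterations are needed.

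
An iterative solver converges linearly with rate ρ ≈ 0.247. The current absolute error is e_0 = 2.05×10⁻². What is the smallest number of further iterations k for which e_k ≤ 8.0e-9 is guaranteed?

After k steps, e_k ≈ 2.05×10⁻²·0.247^k.
Need 0.247^k ≤ 8.0e-9/2.05×10⁻² = 3.90244e-07.
k ≥ ln(3.90244e-07)/ln(0.247) = -14.7565/-1.39837 = 10.553.
Smallest integer k = 11.

11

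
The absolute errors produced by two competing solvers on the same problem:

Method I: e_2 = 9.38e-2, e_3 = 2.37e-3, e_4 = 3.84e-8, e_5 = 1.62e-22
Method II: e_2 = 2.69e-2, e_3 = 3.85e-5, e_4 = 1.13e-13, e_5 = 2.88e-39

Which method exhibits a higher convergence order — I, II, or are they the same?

same

Method I: p ≈ ln(1.62e-22/3.84e-8)/ln(3.84e-8/2.37e-3) ≈ 3.00.
Method II: p ≈ ln(2.88e-39/1.13e-13)/ln(1.13e-13/3.85e-5) ≈ 3.00.
Both orders ≈ 3.0 — effectively the same.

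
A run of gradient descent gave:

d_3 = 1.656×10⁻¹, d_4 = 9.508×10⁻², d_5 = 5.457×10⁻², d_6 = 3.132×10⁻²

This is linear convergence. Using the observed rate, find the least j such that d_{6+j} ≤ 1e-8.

Rate ρ ≈ d_6/d_5 = 3.132×10⁻²/5.457×10⁻² = 0.5739.
After j more steps, d_{6+j} ≈ 3.132×10⁻²·ρ^j; need ρ^j ≤ 1e-8/3.132×10⁻² = 3.19285e-07.
j ≥ ln(3.19285e-07)/ln(0.5739) = -14.9572/-0.55530 = 26.935.
So 27 more iterations are needed.

27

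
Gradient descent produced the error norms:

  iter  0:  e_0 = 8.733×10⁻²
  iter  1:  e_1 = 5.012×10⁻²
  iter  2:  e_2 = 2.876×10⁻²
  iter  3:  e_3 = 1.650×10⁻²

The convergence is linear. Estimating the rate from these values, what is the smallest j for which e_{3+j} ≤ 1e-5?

Rate ρ ≈ e_3/e_2 = 1.650×10⁻²/2.876×10⁻² = 0.5737.
After j more steps, e_{3+j} ≈ 1.650×10⁻²·ρ^j; need ρ^j ≤ 1e-5/1.650×10⁻² = 0.000606061.
j ≥ ln(0.000606061)/ln(0.5737) = -7.4085/-0.55565 = 13.333.
So 14 more iterations are needed.

14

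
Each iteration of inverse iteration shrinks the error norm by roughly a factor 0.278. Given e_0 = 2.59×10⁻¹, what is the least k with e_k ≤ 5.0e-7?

11

After k steps, e_k ≈ 2.59×10⁻¹·0.278^k.
Need 0.278^k ≤ 5.0e-7/2.59×10⁻¹ = 1.9305e-06.
k ≥ ln(1.9305e-06)/ln(0.278) = -13.1577/-1.28013 = 10.278.
Smallest integer k = 11.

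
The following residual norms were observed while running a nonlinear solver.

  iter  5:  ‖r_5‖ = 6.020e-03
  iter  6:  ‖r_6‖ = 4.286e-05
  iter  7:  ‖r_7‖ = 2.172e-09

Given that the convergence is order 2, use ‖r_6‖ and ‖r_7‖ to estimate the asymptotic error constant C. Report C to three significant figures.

1.18

C ≈ ‖r_7‖ / ‖r_6‖^2
  = 2.172e-09 / (4.286e-05)^2
  = 2.172e-09 / 1.83698e-09 ≈ 1.1824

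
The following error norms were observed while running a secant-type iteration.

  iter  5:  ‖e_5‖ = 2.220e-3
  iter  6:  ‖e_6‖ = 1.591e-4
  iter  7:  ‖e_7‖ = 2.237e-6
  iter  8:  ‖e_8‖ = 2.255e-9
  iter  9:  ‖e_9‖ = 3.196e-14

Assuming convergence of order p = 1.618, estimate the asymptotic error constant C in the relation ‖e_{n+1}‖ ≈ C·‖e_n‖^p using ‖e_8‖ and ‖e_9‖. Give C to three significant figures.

3.13

C ≈ ‖e_9‖ / ‖e_8‖^1.618
  = 3.196e-14 / (2.255e-9)^1.618
  = 3.196e-14 / 1.02186e-14 ≈ 3.1276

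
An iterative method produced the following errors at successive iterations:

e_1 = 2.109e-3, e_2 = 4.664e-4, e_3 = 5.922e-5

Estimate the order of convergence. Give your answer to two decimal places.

p ≈ ln(e_3/e_2) / ln(e_2/e_1)
  = ln(5.922e-5/4.664e-4) / ln(4.664e-4/2.109e-3)
  = ln(0.126973) / ln(0.221147)
  = -2.06378 / -1.50893 ≈ 1.36771

1.37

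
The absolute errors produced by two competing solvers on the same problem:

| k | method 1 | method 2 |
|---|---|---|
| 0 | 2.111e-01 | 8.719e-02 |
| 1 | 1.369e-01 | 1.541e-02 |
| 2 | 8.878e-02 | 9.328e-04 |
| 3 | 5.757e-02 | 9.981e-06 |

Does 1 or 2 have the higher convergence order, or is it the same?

Method 1: p ≈ ln(5.757e-02/8.878e-02)/ln(8.878e-02/1.369e-01) ≈ 1.00.
Method 2: p ≈ ln(9.981e-06/9.328e-04)/ln(9.328e-04/1.541e-02) ≈ 1.62.
Method 2 has the higher order (≈1.6 vs ≈1.0).

2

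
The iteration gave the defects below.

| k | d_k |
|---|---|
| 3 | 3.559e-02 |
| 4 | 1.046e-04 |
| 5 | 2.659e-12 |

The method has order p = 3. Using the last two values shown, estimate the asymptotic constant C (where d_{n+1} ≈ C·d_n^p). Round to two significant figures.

2.3

C ≈ d_5 / d_4^3
  = 2.659e-12 / (1.046e-04)^3
  = 2.659e-12 / 1.14445e-12 ≈ 2.3234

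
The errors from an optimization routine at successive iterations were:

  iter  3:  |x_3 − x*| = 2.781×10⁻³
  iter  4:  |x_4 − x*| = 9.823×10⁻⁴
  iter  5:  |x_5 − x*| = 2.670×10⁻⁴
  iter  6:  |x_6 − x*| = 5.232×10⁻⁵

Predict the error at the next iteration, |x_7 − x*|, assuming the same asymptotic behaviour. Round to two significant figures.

6.8e-6

First estimate the order: p ≈ ln(|x_6 − x*|/|x_5 − x*|) / ln(|x_5 − x*|/|x_4 − x*|) = ln(5.232×10⁻⁵/2.670×10⁻⁴)/ln(2.670×10⁻⁴/9.823×10⁻⁴) = ln(0.195955)/ln(0.271811) ≈ 1.2512.
Then |x_7 − x*| ≈ |x_6 − x*|·(|x_6 − x*|/|x_5 − x*|)^p = 5.232×10⁻⁵·(0.195955)^1.2512 = 5.232×10⁻⁵·0.130121 ≈ 6.808e-06.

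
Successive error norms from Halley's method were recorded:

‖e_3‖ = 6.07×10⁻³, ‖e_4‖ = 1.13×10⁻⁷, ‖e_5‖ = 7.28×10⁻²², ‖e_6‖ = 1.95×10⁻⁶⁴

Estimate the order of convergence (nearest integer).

Consecutive ratios: ‖e_6‖/‖e_5‖ = 1.95×10⁻⁶⁴/7.28×10⁻²² = 2.67857e-43, ‖e_5‖/‖e_4‖ = 7.28×10⁻²²/1.13×10⁻⁷ = 6.44248e-15.
p ≈ ln(2.67857e-43)/ln(6.44248e-15) = -98.0259/-32.6759 ≈ 3.00.
So the convergence is cubic (order 3).

3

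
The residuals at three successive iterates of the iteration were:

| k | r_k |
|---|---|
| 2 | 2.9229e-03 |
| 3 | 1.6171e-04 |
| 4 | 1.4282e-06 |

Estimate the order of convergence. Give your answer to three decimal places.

p ≈ ln(r_4/r_3) / ln(r_3/r_2)
  = ln(1.4282e-06/1.6171e-04) / ln(1.6171e-04/2.9229e-03)
  = ln(0.00883186) / ln(0.0553252)
  = -4.729390 / -2.894527 ≈ 1.633908

1.634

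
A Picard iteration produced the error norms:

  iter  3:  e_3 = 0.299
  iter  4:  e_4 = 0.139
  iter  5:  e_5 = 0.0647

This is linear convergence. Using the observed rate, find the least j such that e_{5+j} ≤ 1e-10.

Rate ρ ≈ e_5/e_4 = 0.0647/0.139 = 0.4655.
After j more steps, e_{5+j} ≈ 0.0647·ρ^j; need ρ^j ≤ 1e-10/0.0647 = 1.5456e-09.
j ≥ ln(1.5456e-09)/ln(0.4655) = -20.2879/-0.76464 = 26.533.
So 27 more iterations are needed.

27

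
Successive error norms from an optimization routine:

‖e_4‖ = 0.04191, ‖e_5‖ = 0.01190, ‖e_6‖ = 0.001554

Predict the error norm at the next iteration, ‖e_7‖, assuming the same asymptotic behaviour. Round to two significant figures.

First estimate the order: p ≈ ln(‖e_6‖/‖e_5‖) / ln(‖e_5‖/‖e_4‖) = ln(0.001554/0.01190)/ln(0.01190/0.04191) = ln(0.130588)/ln(0.283942) ≈ 1.6169.
Then ‖e_7‖ ≈ ‖e_6‖·(‖e_6‖/‖e_5‖)^p = 0.001554·(0.130588)^1.6169 = 0.001554·0.0371967 ≈ 5.78e-05.

5.8e-5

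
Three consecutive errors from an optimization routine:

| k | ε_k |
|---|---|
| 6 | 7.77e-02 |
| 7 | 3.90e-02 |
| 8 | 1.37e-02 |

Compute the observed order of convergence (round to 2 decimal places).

p ≈ ln(ε_8/ε_7) / ln(ε_7/ε_6)
  = ln(1.37e-02/3.90e-02) / ln(3.90e-02/7.77e-02)
  = ln(0.351282) / ln(0.501931)
  = -1.04617 / -0.68929 ≈ 1.51775

1.52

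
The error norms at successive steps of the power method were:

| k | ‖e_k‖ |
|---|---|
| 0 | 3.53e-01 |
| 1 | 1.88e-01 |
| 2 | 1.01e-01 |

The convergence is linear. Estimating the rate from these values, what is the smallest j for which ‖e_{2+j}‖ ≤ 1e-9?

30

Rate ρ ≈ ‖e_2‖/‖e_1‖ = 1.01e-01/1.88e-01 = 0.5372.
After j more steps, ‖e_{2+j}‖ ≈ 1.01e-01·ρ^j; need ρ^j ≤ 1e-9/1.01e-01 = 9.90099e-09.
j ≥ ln(9.90099e-09)/ln(0.5372) = -18.4306/-0.62138 = 29.661.
So 30 more iterations are needed.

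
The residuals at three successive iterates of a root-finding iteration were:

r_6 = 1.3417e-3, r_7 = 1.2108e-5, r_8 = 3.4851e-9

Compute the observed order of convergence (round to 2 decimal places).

1.73

p ≈ ln(r_8/r_7) / ln(r_7/r_6)
  = ln(3.4851e-9/1.2108e-5) / ln(1.2108e-5/1.3417e-3)
  = ln(0.000287834) / ln(0.00902437)
  = -8.15313 / -4.70783 ≈ 1.73182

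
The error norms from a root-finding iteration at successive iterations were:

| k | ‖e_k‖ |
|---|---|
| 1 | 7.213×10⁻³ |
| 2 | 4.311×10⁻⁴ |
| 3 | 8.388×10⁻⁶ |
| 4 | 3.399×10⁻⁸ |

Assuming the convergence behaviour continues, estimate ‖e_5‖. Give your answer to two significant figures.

First estimate the order: p ≈ ln(‖e_4‖/‖e_3‖) / ln(‖e_3‖/‖e_2‖) = ln(3.399×10⁻⁸/8.388×10⁻⁶)/ln(8.388×10⁻⁶/4.311×10⁻⁴) = ln(0.00405222)/ln(0.0194572) ≈ 1.3983.
Then ‖e_5‖ ≈ ‖e_4‖·(‖e_4‖/‖e_3‖)^p = 3.399×10⁻⁸·(0.00405222)^1.3983 = 3.399×10⁻⁸·0.000451687 ≈ 1.535e-11.

1.5e-11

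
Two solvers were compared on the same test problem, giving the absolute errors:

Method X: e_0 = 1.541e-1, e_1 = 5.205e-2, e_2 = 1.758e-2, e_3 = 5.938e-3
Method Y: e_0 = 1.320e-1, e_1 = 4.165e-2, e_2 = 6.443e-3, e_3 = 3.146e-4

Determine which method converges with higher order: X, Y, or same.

Method X: p ≈ ln(5.938e-3/1.758e-2)/ln(1.758e-2/5.205e-2) ≈ 1.00.
Method Y: p ≈ ln(3.146e-4/6.443e-3)/ln(6.443e-3/4.165e-2) ≈ 1.62.
Method Y has the higher order (≈1.6 vs ≈1.0).

Y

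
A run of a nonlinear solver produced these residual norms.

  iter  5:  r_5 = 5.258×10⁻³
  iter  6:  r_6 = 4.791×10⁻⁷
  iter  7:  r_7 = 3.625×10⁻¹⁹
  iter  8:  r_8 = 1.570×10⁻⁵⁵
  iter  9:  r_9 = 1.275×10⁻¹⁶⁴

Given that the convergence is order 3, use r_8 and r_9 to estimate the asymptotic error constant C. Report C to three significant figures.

C ≈ r_9 / r_8^3
  = 1.275×10⁻¹⁶⁴ / (1.570×10⁻⁵⁵)^3
  = 1.275×10⁻¹⁶⁴ / 3.86989e-165 ≈ 3.2947

3.29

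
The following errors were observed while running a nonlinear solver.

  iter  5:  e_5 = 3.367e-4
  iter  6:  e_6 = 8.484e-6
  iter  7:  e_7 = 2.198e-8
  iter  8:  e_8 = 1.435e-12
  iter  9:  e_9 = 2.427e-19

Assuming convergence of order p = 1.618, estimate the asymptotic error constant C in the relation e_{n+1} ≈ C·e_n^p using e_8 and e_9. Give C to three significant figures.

C ≈ e_9 / e_8^1.618
  = 2.427e-19 / (1.435e-12)^1.618
  = 2.427e-19 / 6.88314e-20 ≈ 3.526

3.53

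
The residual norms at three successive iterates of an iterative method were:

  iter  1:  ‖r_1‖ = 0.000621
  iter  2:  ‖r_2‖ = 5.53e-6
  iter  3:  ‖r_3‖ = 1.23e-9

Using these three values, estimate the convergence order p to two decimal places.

1.78

p ≈ ln(‖r_3‖/‖r_2‖) / ln(‖r_2‖/‖r_1‖)
  = ln(1.23e-9/5.53e-6) / ln(5.53e-6/0.000621)
  = ln(0.000222423) / ln(0.00890499)
  = -8.41093 / -4.72114 ≈ 1.78155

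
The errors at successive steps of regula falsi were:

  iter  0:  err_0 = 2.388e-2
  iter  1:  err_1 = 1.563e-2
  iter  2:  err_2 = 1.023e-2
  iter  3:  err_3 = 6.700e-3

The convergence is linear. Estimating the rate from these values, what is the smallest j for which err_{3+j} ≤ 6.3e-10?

Rate ρ ≈ err_3/err_2 = 6.700e-3/1.023e-2 = 0.6549.
After j more steps, err_{3+j} ≈ 6.700e-3·ρ^j; need ρ^j ≤ 6.3e-10/6.700e-3 = 9.40299e-08.
j ≥ ln(9.40299e-08)/ln(0.6549) = -16.1797/-0.42327 = 38.225.
So 39 more iterations are needed.

39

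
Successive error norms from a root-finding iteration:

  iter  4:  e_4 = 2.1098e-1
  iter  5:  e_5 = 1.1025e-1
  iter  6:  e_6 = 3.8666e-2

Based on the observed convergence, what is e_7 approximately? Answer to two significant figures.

First estimate the order: p ≈ ln(e_6/e_5) / ln(e_5/e_4) = ln(3.8666e-2/1.1025e-1)/ln(1.1025e-1/2.1098e-1) = ln(0.350712)/ln(0.522561) ≈ 1.6144.
Then e_7 ≈ e_6·(e_6/e_5)^p = 3.8666e-2·(0.350712)^1.6144 = 3.8666e-2·0.184233 ≈ 0.007124.

7.1e-3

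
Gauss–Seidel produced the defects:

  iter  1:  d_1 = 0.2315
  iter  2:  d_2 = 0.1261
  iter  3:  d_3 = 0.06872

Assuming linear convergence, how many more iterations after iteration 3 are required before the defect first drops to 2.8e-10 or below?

Rate ρ ≈ d_3/d_2 = 0.06872/0.1261 = 0.5450.
After j more steps, d_{3+j} ≈ 0.06872·ρ^j; need ρ^j ≤ 2.8e-10/0.06872 = 4.07451e-09.
j ≥ ln(4.07451e-09)/ln(0.5450) = -19.3185/-0.60697 = 31.828.
So 32 more iterations are needed.

32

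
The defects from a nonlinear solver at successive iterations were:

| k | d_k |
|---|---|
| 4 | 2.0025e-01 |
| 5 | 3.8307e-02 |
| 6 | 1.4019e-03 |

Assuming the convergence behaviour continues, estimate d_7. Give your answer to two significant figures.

First estimate the order: p ≈ ln(d_6/d_5) / ln(d_5/d_4) = ln(1.4019e-03/3.8307e-02)/ln(3.8307e-02/2.0025e-01) = ln(0.0365964)/ln(0.191296) ≈ 2.0000.
Then d_7 ≈ d_6·(d_6/d_5)^p = 1.4019e-03·(0.0365964)^2.0000 = 1.4019e-03·0.0013393 ≈ 1.878e-06.

1.9e-6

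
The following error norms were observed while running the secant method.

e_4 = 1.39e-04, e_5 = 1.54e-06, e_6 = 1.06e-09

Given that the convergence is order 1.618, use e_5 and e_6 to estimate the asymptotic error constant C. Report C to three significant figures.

2.69

C ≈ e_6 / e_5^1.618
  = 1.06e-09 / (1.54e-06)^1.618
  = 1.06e-09 / 3.9392e-10 ≈ 2.6909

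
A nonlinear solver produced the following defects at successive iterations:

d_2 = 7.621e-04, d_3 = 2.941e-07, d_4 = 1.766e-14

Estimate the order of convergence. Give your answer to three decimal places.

2.116

p ≈ ln(d_4/d_3) / ln(d_3/d_2)
  = ln(1.766e-14/2.941e-07) / ln(2.941e-07/7.621e-04)
  = ln(6.00476e-08) / ln(0.000385907)
  = -16.628128 / -7.859914 ≈ 2.115561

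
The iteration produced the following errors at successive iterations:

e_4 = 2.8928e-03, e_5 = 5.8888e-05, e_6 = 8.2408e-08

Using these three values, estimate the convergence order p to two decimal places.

1.69

p ≈ ln(e_6/e_5) / ln(e_5/e_4)
  = ln(8.2408e-08/5.8888e-05) / ln(5.8888e-05/2.8928e-03)
  = ln(0.0013994) / ln(0.0203567)
  = -6.57171 / -3.89435 ≈ 1.68750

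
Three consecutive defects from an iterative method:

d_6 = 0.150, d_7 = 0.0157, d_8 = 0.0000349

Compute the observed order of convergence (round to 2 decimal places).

2.71

p ≈ ln(d_8/d_7) / ln(d_7/d_6)
  = ln(0.0000349/0.0157) / ln(0.0157/0.150)
  = ln(0.00222293) / ln(0.104667)
  = -6.10893 / -2.25697 ≈ 2.70670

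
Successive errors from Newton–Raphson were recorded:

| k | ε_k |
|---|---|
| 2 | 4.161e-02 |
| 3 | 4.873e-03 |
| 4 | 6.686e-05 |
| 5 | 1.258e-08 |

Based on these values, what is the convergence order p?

2

Consecutive ratios: ε_5/ε_4 = 1.258e-08/6.686e-05 = 0.000188154, ε_4/ε_3 = 6.686e-05/4.873e-03 = 0.0137205.
p ≈ ln(0.000188154)/ln(0.0137205) = -8.5782/-4.2889 ≈ 2.00.
So the convergence is quadratic (order 2).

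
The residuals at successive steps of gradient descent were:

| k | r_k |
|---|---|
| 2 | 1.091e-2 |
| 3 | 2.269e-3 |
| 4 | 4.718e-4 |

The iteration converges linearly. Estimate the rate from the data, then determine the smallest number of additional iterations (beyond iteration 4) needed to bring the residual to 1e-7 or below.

Rate ρ ≈ r_4/r_3 = 4.718e-4/2.269e-3 = 0.2079.
After j more steps, r_{4+j} ≈ 4.718e-4·ρ^j; need ρ^j ≤ 1e-7/4.718e-4 = 0.000211954.
j ≥ ln(0.000211954)/ln(0.2079) = -8.4591/-1.57070 = 5.386.
So 6 more iterations are needed.

6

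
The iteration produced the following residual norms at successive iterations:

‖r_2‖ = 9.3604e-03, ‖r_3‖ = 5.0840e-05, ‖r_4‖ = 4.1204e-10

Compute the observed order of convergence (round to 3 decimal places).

2.248

p ≈ ln(‖r_4‖/‖r_3‖) / ln(‖r_3‖/‖r_2‖)
  = ln(4.1204e-10/5.0840e-05) / ln(5.0840e-05/9.3604e-03)
  = ln(8.10464e-06) / ln(0.00543139)
  = -11.723074 / -5.215560 ≈ 2.247711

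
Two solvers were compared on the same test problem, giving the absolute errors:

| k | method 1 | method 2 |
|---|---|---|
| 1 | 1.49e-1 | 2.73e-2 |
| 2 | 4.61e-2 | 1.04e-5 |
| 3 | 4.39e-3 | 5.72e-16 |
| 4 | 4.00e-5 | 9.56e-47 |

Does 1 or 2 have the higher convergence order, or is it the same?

2

Method 1: p ≈ ln(4.00e-5/4.39e-3)/ln(4.39e-3/4.61e-2) ≈ 2.00.
Method 2: p ≈ ln(9.56e-47/5.72e-16)/ln(5.72e-16/1.04e-5) ≈ 3.00.
Method 2 has the higher order (≈3.0 vs ≈2.0).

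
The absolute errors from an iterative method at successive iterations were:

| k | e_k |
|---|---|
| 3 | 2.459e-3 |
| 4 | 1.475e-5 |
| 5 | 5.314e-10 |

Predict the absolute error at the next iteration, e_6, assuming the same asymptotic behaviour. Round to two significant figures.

First estimate the order: p ≈ ln(e_5/e_4) / ln(e_4/e_3) = ln(5.314e-10/1.475e-5)/ln(1.475e-5/2.459e-3) = ln(3.60271e-05)/ln(0.00599837) ≈ 1.9997.
Then e_6 ≈ e_5·(e_5/e_4)^p = 5.314e-10·(3.60271e-05)^1.9997 = 5.314e-10·1.30194e-09 ≈ 6.919e-19.

6.9e-19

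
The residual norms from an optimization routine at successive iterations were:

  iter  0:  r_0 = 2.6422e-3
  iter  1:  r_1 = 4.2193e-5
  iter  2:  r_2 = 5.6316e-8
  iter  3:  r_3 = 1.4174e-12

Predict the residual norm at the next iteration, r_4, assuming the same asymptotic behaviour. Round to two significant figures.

6.2e-20

First estimate the order: p ≈ ln(r_3/r_2) / ln(r_2/r_1) = ln(1.4174e-12/5.6316e-8)/ln(5.6316e-8/4.2193e-5) = ln(2.51687e-05)/ln(0.00133472) ≈ 1.5999.
Then r_4 ≈ r_3·(r_3/r_2)^p = 1.4174e-12·(2.51687e-05)^1.5999 = 1.4174e-12·4.38366e-08 ≈ 6.213e-20.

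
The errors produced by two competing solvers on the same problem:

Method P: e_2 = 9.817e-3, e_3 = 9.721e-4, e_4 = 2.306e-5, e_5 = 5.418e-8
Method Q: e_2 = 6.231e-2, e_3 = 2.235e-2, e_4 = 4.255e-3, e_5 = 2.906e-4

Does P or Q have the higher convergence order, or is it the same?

Method P: p ≈ ln(5.418e-8/2.306e-5)/ln(2.306e-5/9.721e-4) ≈ 1.62.
Method Q: p ≈ ln(2.906e-4/4.255e-3)/ln(4.255e-3/2.235e-2) ≈ 1.62.
Both orders ≈ 1.6 — effectively the same.

same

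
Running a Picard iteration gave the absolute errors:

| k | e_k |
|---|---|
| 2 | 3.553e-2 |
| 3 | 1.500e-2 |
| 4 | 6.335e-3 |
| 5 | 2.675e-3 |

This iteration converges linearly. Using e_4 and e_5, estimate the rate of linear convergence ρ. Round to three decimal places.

ρ ≈ e_5/e_4 = 2.675e-3/6.335e-3 = 0.42226

0.422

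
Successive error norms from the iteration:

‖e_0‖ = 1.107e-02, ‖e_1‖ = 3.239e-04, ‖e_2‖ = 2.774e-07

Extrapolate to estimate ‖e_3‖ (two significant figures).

First estimate the order: p ≈ ln(‖e_2‖/‖e_1‖) / ln(‖e_1‖/‖e_0‖) = ln(2.774e-07/3.239e-04)/ln(3.239e-04/1.107e-02) = ln(0.000856437)/ln(0.0292593) ≈ 1.9999.
Then ‖e_3‖ ≈ ‖e_2‖·(‖e_2‖/‖e_1‖)^p = 2.774e-07·(0.000856437)^1.9999 = 2.774e-07·7.34003e-07 ≈ 2.036e-13.

2.0e-13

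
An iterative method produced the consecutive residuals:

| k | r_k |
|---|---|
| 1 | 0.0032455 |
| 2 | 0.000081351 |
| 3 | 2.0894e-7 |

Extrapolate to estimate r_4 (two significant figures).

1.3e-11

First estimate the order: p ≈ ln(r_3/r_2) / ln(r_2/r_1) = ln(2.0894e-7/0.000081351)/ln(0.000081351/0.0032455) = ln(0.00256838)/ln(0.0250658) ≈ 1.6180.
Then r_4 ≈ r_3·(r_3/r_2)^p = 2.0894e-7·(0.00256838)^1.6180 = 2.0894e-7·6.43915e-05 ≈ 1.345e-11.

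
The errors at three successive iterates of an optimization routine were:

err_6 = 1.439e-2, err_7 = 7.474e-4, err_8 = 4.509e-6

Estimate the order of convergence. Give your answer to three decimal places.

1.728

p ≈ ln(err_8/err_7) / ln(err_7/err_6)
  = ln(4.509e-6/7.474e-4) / ln(7.474e-4/1.439e-2)
  = ln(0.00603291) / ln(0.0519388)
  = -5.110526 / -2.957689 ≈ 1.727878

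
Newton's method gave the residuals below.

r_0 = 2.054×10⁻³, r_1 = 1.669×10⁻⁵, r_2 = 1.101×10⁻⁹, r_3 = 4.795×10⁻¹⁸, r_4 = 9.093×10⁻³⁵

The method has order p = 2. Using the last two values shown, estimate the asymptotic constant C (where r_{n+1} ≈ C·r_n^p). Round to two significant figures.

C ≈ r_4 / r_3^2
  = 9.093×10⁻³⁵ / (4.795×10⁻¹⁸)^2
  = 9.093×10⁻³⁵ / 2.2992e-35 ≈ 3.9548

4.0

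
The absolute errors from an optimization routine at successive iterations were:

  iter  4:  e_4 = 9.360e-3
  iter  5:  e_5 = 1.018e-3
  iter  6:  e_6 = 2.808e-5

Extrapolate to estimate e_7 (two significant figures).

First estimate the order: p ≈ ln(e_6/e_5) / ln(e_5/e_4) = ln(2.808e-5/1.018e-3)/ln(1.018e-3/9.360e-3) = ln(0.0275835)/ln(0.108761) ≈ 1.6184.
Then e_7 ≈ e_6·(e_6/e_5)^p = 2.808e-5·(0.0275835)^1.6184 = 2.808e-5·0.00299466 ≈ 8.409e-08.

8.4e-8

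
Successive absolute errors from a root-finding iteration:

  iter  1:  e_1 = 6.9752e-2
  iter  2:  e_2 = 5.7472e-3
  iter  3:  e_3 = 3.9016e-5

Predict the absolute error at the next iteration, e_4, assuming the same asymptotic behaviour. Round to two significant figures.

1.8e-9

First estimate the order: p ≈ ln(e_3/e_2) / ln(e_2/e_1) = ln(3.9016e-5/5.7472e-3)/ln(5.7472e-3/6.9752e-2) = ln(0.0067887)/ln(0.0823948) ≈ 2.0000.
Then e_4 ≈ e_3·(e_3/e_2)^p = 3.9016e-5·(0.0067887)^2.0000 = 3.9016e-5·4.60864e-05 ≈ 1.798e-09.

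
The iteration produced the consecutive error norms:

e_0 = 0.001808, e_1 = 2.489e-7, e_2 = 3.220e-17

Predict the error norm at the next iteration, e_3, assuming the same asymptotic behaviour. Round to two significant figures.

First estimate the order: p ≈ ln(e_2/e_1) / ln(e_1/e_0) = ln(3.220e-17/2.489e-7)/ln(2.489e-7/0.001808) = ln(1.29369e-10)/ln(0.000137666) ≈ 2.5609.
Then e_3 ≈ e_2·(e_2/e_1)^p = 3.220e-17·(1.29369e-10)^2.5609 = 3.220e-17·4.75758e-26 ≈ 1.532e-42.

1.5e-42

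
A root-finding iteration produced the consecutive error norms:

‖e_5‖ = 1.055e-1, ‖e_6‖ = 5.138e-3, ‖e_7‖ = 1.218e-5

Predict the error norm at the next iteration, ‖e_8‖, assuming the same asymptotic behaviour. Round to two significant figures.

First estimate the order: p ≈ ln(‖e_7‖/‖e_6‖) / ln(‖e_6‖/‖e_5‖) = ln(1.218e-5/5.138e-3)/ln(5.138e-3/1.055e-1) = ln(0.00237057)/ln(0.0487014) ≈ 2.0002.
Then ‖e_8‖ ≈ ‖e_7‖·(‖e_7‖/‖e_6‖)^p = 1.218e-5·(0.00237057)^2.0002 = 1.218e-5·5.61281e-06 ≈ 6.836e-11.

6.8e-11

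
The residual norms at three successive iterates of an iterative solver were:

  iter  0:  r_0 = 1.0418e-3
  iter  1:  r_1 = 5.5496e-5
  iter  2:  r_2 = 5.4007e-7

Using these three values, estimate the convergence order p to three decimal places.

p ≈ ln(r_2/r_1) / ln(r_1/r_0)
  = ln(5.4007e-7/5.5496e-5) / ln(5.5496e-5/1.0418e-3)
  = ln(0.00973169) / ln(0.0532693)
  = -4.632368 / -2.932395 ≈ 1.579722

1.580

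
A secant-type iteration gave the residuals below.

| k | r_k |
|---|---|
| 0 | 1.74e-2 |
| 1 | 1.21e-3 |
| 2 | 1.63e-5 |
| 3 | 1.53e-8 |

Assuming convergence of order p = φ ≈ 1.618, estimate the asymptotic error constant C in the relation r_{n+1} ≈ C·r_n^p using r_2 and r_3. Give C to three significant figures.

0.854

C ≈ r_3 / r_2^1.618
  = 1.53e-8 / (1.63e-5)^1.618
  = 1.53e-8 / 1.79192e-08 ≈ 0.85383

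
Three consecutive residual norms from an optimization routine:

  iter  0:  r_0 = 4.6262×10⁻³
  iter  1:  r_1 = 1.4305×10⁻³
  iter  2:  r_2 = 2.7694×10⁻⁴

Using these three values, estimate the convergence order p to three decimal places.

p ≈ ln(r_2/r_1) / ln(r_1/r_0)
  = ln(2.7694×10⁻⁴/1.4305×10⁻³) / ln(1.4305×10⁻³/4.6262×10⁻³)
  = ln(0.193597) / ln(0.309217)
  = -1.641977 / -1.173712 ≈ 1.398961

1.399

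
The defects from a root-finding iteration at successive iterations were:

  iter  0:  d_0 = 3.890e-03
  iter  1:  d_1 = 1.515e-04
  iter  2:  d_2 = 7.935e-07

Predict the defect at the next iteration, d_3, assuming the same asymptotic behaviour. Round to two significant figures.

First estimate the order: p ≈ ln(d_2/d_1) / ln(d_1/d_0) = ln(7.935e-07/1.515e-04)/ln(1.515e-04/3.890e-03) = ln(0.00523762)/ln(0.038946) ≈ 1.6182.
Then d_3 ≈ d_2·(d_2/d_1)^p = 7.935e-07·(0.00523762)^1.6182 = 7.935e-07·0.000203752 ≈ 1.617e-10.

1.6e-10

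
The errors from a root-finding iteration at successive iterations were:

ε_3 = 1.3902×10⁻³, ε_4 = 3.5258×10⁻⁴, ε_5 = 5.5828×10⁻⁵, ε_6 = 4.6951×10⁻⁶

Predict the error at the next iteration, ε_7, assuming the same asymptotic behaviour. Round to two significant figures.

First estimate the order: p ≈ ln(ε_6/ε_5) / ln(ε_5/ε_4) = ln(4.6951×10⁻⁶/5.5828×10⁻⁵)/ln(5.5828×10⁻⁵/3.5258×10⁻⁴) = ln(0.0840994)/ln(0.158341) ≈ 1.3433.
Then ε_7 ≈ ε_6·(ε_6/ε_5)^p = 4.6951×10⁻⁶·(0.0840994)^1.3433 = 4.6951×10⁻⁶·0.035948 ≈ 1.688e-07.

1.7e-7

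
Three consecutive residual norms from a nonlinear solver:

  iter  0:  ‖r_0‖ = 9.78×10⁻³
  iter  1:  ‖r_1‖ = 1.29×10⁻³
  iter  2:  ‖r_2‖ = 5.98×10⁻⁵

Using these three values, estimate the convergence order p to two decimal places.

p ≈ ln(‖r_2‖/‖r_1‖) / ln(‖r_1‖/‖r_0‖)
  = ln(5.98×10⁻⁵/1.29×10⁻³) / ln(1.29×10⁻³/9.78×10⁻³)
  = ln(0.0463566) / ln(0.131902)
  = -3.07139 / -2.02570 ≈ 1.51621

1.52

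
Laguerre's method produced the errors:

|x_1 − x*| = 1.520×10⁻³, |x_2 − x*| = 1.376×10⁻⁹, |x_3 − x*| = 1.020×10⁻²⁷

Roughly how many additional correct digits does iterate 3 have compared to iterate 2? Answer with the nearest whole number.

Digits gained ≈ log₁₀(|x_2 − x*|/|x_3 − x*|) = log₁₀(1.376×10⁻⁹/1.020×10⁻²⁷) = log₁₀(1.34902e+18) ≈ 18.130.

18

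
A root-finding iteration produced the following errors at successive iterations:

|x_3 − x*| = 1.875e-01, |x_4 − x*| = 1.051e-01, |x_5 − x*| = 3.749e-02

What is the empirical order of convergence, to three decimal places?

1.781

p ≈ ln(|x_5 − x*|/|x_4 − x*|) / ln(|x_4 − x*|/|x_3 − x*|)
  = ln(3.749e-02/1.051e-01) / ln(1.051e-01/1.875e-01)
  = ln(0.356708) / ln(0.560533)
  = -1.030838 / -0.578867 ≈ 1.780786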